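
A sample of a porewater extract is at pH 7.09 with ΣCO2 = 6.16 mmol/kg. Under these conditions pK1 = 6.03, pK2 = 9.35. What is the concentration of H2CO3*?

[CO2*] = 0.491 mmol/kg

α₀ = 1 / (1 + K1/[H⁺] + K1K2/[H⁺]²) = 1 / (1 + 10^+1.06 + 10^-1.20)
   = 1 / (1 + 11.482 + 0.063096) = 1/12.545 = 0.07972
[CO2*] = α₀ × DIC = 0.07972 × 6.16 = 0.491 mmol/kg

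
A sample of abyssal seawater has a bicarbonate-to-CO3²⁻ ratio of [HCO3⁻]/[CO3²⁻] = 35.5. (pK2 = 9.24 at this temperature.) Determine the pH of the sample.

pH = 7.69

From K2 = [H⁺][CO3²⁻]/[HCO3⁻]:  pH = pK2 − log₁₀([HCO3⁻]/[CO3²⁻])
log₁₀(35.5) = +1.550
pH = 9.24 − (+1.550) = 7.69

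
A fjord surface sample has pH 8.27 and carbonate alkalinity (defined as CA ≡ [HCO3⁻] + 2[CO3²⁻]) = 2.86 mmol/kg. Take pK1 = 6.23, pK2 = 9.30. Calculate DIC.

DIC = 2.66 mmol/kg

CA = [HCO3⁻] + 2[CO3²⁻] = (α₁ + 2α₂)·DIC
At pH 8.27: [H⁺]/K1 = 10^-2.04 = 0.0091201, K2/[H⁺] = 10^-1.03 = 0.093325
α₁ = 1/(1 + 0.0091201 + 0.093325) = 1/1.1024 = 0.9071; α₂ = α₁·K2/[H⁺] = 0.08465
α₁ + 2α₂ = 1.0764
DIC = CA / (α₁ + 2α₂) = 2.86 / 1.0764 = 2.66 mmol/kg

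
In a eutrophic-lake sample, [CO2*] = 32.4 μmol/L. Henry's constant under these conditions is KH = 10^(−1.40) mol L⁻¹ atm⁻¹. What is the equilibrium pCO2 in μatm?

pCO2 = 814 μatm

KH = 10^(−1.40) = 3.981×10^-2 mol L⁻¹ atm⁻¹
pCO2 = [CO2*]/KH = 32.4×10^-6 / 3.981×10^-2 = 8.14×10^-4 atm = 814 μatm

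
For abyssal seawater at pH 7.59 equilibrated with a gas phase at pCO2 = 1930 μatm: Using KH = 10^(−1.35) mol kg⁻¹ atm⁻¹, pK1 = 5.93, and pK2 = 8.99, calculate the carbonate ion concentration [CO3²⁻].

[CO3²⁻] = 0.157 mmol/kg

[CO2*] = KH · pCO2 = 10^(−1.35) × 1930×10^-6 = 8.621×10^-5 mol/kg
α₀ = 1/(1 + K1/[H⁺] + K1K2/[H⁺]²) = 1/(1 + 10^+1.66 + 10^+0.26) = 0.02061
DIC = [CO2*]/α₀ = 8.621×10^-5 / 0.02061 = 4.184 mmol/kg
[CO3²⁻] = α₂·DIC; α₂ = 0.03750, so [CO3²⁻] = 0.03750 × 4.184 = 0.157 mmol/kg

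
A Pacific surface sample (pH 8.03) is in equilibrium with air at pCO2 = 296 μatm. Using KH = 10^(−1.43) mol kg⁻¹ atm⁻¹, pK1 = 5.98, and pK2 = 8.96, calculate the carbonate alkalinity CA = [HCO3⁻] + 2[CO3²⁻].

[CO2*] = KH · pCO2 = 10^(−1.43) × 296×10^-6 = 1.100×10^-5 mol/kg
α₀ = 1/(1 + K1/[H⁺] + K1K2/[H⁺]²) = 1/(1 + 10^+2.05 + 10^+1.12) = 0.007912
DIC = [CO2*]/α₀ = 1.100×10^-5 / 0.007912 = 1.390 mmol/kg
CA = (α₁ + 2α₂)·DIC = (0.8878 + 2×0.1043) × 1.390 = 1.52 mmol/kg

CA = 1.52 mmol/kg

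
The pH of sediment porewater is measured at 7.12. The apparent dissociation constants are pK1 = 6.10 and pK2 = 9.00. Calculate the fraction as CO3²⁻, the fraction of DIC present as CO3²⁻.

α₂ = 1 / (1 + [H⁺]/K2 + [H⁺]²/(K1K2)) = 1 / (1 + 10^+1.88 + 10^+0.86)
   = 1 / (1 + 75.858 + 7.2444) = 1/84.102 = 0.01189

α₂ = 0.0119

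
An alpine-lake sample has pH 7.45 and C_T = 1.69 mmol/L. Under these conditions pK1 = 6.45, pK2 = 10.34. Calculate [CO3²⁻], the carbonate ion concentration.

α₂ = 1 / (1 + [H⁺]/K2 + [H⁺]²/(K1K2)) = 1 / (1 + 10^+2.89 + 10^+1.89)
   = 1 / (1 + 776.25 + 77.625) = 1/854.87 = 0.001170
[CO3²⁻] = α₂ × DIC = 0.001170 × 1.69 = 0.00198 mmol/L = 1.98 μmol/L

[CO3²⁻] = 1.98 μmol/L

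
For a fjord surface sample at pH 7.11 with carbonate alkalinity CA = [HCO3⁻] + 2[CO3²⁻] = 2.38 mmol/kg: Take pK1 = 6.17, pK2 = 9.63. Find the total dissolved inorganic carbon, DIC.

DIC = 2.64 mmol/kg

CA = [HCO3⁻] + 2[CO3²⁻] = (α₁ + 2α₂)·DIC
At pH 7.11: [H⁺]/K1 = 10^-0.94 = 0.11482, K2/[H⁺] = 10^-2.52 = 0.0030200
α₁ = 1/(1 + 0.11482 + 0.0030200) = 1/1.1178 = 0.8946; α₂ = α₁·K2/[H⁺] = 0.002702
α₁ + 2α₂ = 0.9000
DIC = CA / (α₁ + 2α₂) = 2.38 / 0.9000 = 2.64 mmol/kg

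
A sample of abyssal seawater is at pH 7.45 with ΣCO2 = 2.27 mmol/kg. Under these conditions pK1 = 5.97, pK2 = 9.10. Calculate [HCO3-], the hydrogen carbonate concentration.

[HCO3⁻] = 2.15 mmol/kg

α₁ = 1 / (1 + [H⁺]/K1 + K2/[H⁺]) = 1 / (1 + 10^-1.48 + 10^-1.65)
   = 1 / (1 + 0.033113 + 0.022387) = 1/1.0555 = 0.9474
[HCO3⁻] = α₁ × DIC = 0.9474 × 2.27 = 2.15 mmol/kg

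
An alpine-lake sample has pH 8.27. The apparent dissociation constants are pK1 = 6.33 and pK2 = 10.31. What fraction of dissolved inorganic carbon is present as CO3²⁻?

α₂ = 1 / (1 + [H⁺]/K2 + [H⁺]²/(K1K2)) = 1 / (1 + 10^+2.04 + 10^+0.10)
   = 1 / (1 + 109.65 + 1.2589) = 1/111.91 = 0.008936

α₂ = 0.00894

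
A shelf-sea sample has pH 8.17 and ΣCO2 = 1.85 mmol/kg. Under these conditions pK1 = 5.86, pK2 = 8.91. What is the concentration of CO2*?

[CO2*] = 7.63 μmol/kg

α₀ = 1 / (1 + K1/[H⁺] + K1K2/[H⁺]²) = 1 / (1 + 10^+2.31 + 10^+1.57)
   = 1 / (1 + 204.17 + 37.154) = 1/242.33 = 0.004127
[CO2*] = α₀ × DIC = 0.004127 × 1.85 = 0.00763 mmol/kg = 7.63 μmol/kg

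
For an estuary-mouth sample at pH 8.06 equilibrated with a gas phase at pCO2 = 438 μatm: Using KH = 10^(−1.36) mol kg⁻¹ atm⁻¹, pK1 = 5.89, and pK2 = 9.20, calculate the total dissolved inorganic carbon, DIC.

[CO2*] = KH · pCO2 = 10^(−1.36) × 438×10^-6 = 1.912×10^-5 mol/kg
α₀ = 1/(1 + K1/[H⁺] + K1K2/[H⁺]²) = 1/(1 + 10^+2.17 + 10^+1.03) = 0.006265
DIC = [CO2*]/α₀ = 1.912×10^-5 / 0.006265 = 3.05 mmol/kg

DIC = 3.05 mmol/kg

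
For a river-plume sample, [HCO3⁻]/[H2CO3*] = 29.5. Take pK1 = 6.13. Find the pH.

pH = 7.60

From K1 = [H⁺][HCO3⁻]/[H2CO3*]:  pH = pK1 + log₁₀([HCO3⁻]/[H2CO3*])
log₁₀(29.5) = +1.470
pH = 6.13 + (+1.470) = 7.60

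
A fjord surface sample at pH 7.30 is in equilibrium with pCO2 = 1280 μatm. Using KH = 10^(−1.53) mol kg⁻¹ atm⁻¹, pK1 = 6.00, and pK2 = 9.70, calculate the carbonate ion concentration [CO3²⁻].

[CO2*] = KH · pCO2 = 10^(−1.53) × 1280×10^-6 = 3.778×10^-5 mol/kg
α₀ = 1/(1 + K1/[H⁺] + K1K2/[H⁺]²) = 1/(1 + 10^+1.30 + 10^-1.10) = 0.04755
DIC = [CO2*]/α₀ = 3.778×10^-5 / 0.04755 = 0.7945 mmol/kg
[CO3²⁻] = α₂·DIC; α₂ = 0.003777, so [CO3²⁻] = 0.003777 × 0.7945 = 0.00300 mmol/kg = 3.00 μmol/kg

[CO3²⁻] = 3.00 μmol/kg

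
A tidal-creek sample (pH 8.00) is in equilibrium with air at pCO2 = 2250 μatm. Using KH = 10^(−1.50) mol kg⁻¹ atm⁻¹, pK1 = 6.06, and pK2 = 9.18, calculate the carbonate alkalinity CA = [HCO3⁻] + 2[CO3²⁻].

CA = 7.02 mmol/kg

[CO2*] = KH · pCO2 = 10^(−1.50) × 2250×10^-6 = 7.115×10^-5 mol/kg
α₀ = 1/(1 + K1/[H⁺] + K1K2/[H⁺]²) = 1/(1 + 10^+1.94 + 10^+0.76) = 0.01066
DIC = [CO2*]/α₀ = 7.115×10^-5 / 0.01066 = 6.678 mmol/kg
CA = (α₁ + 2α₂)·DIC = (0.9280 + 2×0.06131) × 6.678 = 7.02 mmol/kg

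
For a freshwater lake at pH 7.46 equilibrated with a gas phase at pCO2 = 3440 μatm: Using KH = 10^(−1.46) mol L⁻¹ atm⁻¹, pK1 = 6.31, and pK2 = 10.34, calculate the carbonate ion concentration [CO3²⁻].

[CO3²⁻] = 2.22 μmol/L

[CO2*] = KH · pCO2 = 10^(−1.46) × 3440×10^-6 = 1.193×10^-4 mol/L
α₀ = 1/(1 + K1/[H⁺] + K1K2/[H⁺]²) = 1/(1 + 10^+1.15 + 10^-1.73) = 0.06603
DIC = [CO2*]/α₀ = 1.193×10^-4 / 0.06603 = 1.806 mmol/L
[CO3²⁻] = α₂·DIC; α₂ = 0.001230, so [CO3²⁻] = 0.001230 × 1.806 = 0.00222 mmol/L = 2.22 μmol/L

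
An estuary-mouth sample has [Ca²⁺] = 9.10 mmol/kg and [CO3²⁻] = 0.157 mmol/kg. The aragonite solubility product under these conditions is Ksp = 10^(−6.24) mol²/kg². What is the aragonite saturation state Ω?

Ω = 2.48

Ksp = 10^(−6.24) = 5.754×10^-7
Ω = [Ca²⁺][CO3²⁻]/Ksp = (9.10×10^-3)(0.157×10^-3) / 5.754×10^-7 = 2.48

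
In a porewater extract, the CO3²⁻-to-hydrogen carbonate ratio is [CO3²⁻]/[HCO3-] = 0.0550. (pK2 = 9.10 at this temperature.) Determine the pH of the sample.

pH = 7.84

From K2 = [H⁺][CO3²⁻]/[HCO3-]:  pH = pK2 + log₁₀([CO3²⁻]/[HCO3-])
log₁₀(0.0550) = -1.260
pH = 9.10 + (-1.260) = 7.84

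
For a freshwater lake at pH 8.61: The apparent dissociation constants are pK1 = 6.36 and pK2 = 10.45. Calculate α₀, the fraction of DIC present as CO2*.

α₀ = 0.00551

α₀ = 1 / (1 + K1/[H⁺] + K1K2/[H⁺]²) = 1 / (1 + 10^+2.25 + 10^+0.41)
   = 1 / (1 + 177.83 + 2.5704) = 1/181.40 = 0.005513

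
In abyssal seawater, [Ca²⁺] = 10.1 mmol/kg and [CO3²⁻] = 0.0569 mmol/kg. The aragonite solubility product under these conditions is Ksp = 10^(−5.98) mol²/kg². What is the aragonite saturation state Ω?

Ω = 0.549

Ksp = 10^(−5.98) = 1.047×10^-6
Ω = [Ca²⁺][CO3²⁻]/Ksp = (10.1×10^-3)(0.0569×10^-3) / 1.047×10^-6 = 0.549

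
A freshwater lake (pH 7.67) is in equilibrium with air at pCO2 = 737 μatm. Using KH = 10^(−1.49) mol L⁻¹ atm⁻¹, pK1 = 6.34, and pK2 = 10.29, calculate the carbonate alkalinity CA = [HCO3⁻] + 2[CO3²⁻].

[CO2*] = KH · pCO2 = 10^(−1.49) × 737×10^-6 = 2.385×10^-5 mol/L
α₀ = 1/(1 + K1/[H⁺] + K1K2/[H⁺]²) = 1/(1 + 10^+1.33 + 10^-1.29) = 0.04458
DIC = [CO2*]/α₀ = 2.385×10^-5 / 0.04458 = 0.5350 mmol/L
CA = (α₁ + 2α₂)·DIC = (0.9531 + 2×0.002286) × 0.5350 = 0.512 mmol/L

CA = 0.512 mmol/L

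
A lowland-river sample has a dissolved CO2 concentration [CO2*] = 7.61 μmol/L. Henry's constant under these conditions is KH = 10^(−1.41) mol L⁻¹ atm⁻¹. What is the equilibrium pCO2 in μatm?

pCO2 = 196 μatm

KH = 10^(−1.41) = 3.890×10^-2 mol L⁻¹ atm⁻¹
pCO2 = [CO2*]/KH = 7.61×10^-6 / 3.890×10^-2 = 1.96×10^-4 atm = 196 μatm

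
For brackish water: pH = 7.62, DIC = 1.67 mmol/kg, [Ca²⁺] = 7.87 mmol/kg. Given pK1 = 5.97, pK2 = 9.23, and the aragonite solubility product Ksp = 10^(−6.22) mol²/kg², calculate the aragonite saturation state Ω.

α₂ = 1 / (1 + [H⁺]/K2 + [H⁺]²/(K1K2)) = 1 / (1 + 10^+1.61 + 10^-0.04)
   = 1 / (1 + 40.738 + 0.91201) = 1/42.650 = 0.02345
[CO3²⁻] = α₂ × DIC = 0.02345 × 1.67 = 0.03916 mmol/kg
Ksp = 10^(−6.22) = 6.026×10^-7
Ω = [Ca²⁺][CO3²⁻]/Ksp = (7.87×10^-3)(3.916×10^-5) / 6.026×10^-7 = 0.511

Ω = 0.511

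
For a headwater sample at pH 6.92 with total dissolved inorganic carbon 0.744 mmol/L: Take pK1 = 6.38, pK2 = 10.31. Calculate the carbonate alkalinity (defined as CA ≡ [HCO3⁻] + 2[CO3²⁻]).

CA = [HCO3⁻] + 2[CO3²⁻] = (α₁ + 2α₂)·DIC
At pH 6.92: [H⁺]/K1 = 10^-0.54 = 0.28840, K2/[H⁺] = 10^-3.39 = 0.00040738
α₁ = 1/(1 + 0.28840 + 0.00040738) = 1/1.2888 = 0.7759; α₂ = α₁·K2/[H⁺] = 0.0003161
α₁ + 2α₂ = 0.7765
CA = 0.7765 × 0.744 = 0.578 mmol/L

CA = 0.578 mmol/L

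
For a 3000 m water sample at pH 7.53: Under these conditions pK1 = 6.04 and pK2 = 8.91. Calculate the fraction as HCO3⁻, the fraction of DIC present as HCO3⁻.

α₁ = 0.931

α₁ = 1 / (1 + [H⁺]/K1 + K2/[H⁺]) = 1 / (1 + 10^-1.49 + 10^-1.38)
   = 1 / (1 + 0.032359 + 0.041687) = 1/1.0740 = 0.9311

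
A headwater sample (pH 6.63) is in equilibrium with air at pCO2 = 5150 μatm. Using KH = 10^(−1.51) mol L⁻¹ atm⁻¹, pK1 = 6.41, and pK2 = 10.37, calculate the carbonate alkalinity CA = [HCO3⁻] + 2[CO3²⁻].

[CO2*] = KH · pCO2 = 10^(−1.51) × 5150×10^-6 = 1.592×10^-4 mol/L
α₀ = 1/(1 + K1/[H⁺] + K1K2/[H⁺]²) = 1/(1 + 10^+0.22 + 10^-3.52) = 0.3760
DIC = [CO2*]/α₀ = 1.592×10^-4 / 0.3760 = 0.4233 mmol/L
CA = (α₁ + 2α₂)·DIC = (0.6239 + 2×0.0001135) × 0.4233 = 0.264 mmol/L

CA = 0.264 mmol/L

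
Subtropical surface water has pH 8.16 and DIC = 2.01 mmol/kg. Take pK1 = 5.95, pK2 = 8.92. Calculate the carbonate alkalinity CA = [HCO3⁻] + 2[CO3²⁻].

CA = [HCO3⁻] + 2[CO3²⁻] = (α₁ + 2α₂)·DIC
At pH 8.16: [H⁺]/K1 = 10^-2.21 = 0.0061660, K2/[H⁺] = 10^-0.76 = 0.17378
α₁ = 1/(1 + 0.0061660 + 0.17378) = 1/1.1799 = 0.8475; α₂ = α₁·K2/[H⁺] = 0.1473
α₁ + 2α₂ = 1.1421
CA = 1.1421 × 2.01 = 2.30 mmol/kg

CA = 2.30 mmol/kg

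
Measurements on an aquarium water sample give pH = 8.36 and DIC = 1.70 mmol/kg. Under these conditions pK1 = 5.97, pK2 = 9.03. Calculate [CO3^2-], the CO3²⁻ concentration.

[CO3²⁻] = 0.298 mmol/kg

α₂ = 1 / (1 + [H⁺]/K2 + [H⁺]²/(K1K2)) = 1 / (1 + 10^+0.67 + 10^-1.72)
   = 1 / (1 + 4.6774 + 0.019055) = 1/5.6964 = 0.1755
[CO3²⁻] = α₂ × DIC = 0.1755 × 1.70 = 0.298 mmol/kg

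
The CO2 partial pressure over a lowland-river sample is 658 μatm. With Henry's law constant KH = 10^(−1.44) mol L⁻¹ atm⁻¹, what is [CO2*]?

[CO2*] = 23.9 μmol/L

KH = 10^(−1.44) = 3.631×10^-2 mol L⁻¹ atm⁻¹
[CO2*] = KH · pCO2 = 3.631×10^-2 × 658×10^-6 atm = 2.39×10^-5 mol/L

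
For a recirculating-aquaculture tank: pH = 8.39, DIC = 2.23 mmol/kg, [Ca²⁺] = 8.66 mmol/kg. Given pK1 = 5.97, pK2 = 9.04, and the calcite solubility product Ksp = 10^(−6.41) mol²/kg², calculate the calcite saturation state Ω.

α₂ = 1 / (1 + [H⁺]/K2 + [H⁺]²/(K1K2)) = 1 / (1 + 10^+0.65 + 10^-1.77)
   = 1 / (1 + 4.4668 + 0.016982) = 1/5.4838 = 0.1824
[CO3²⁻] = α₂ × DIC = 0.1824 × 2.23 = 0.4067 mmol/kg
Ksp = 10^(−6.41) = 3.890×10^-7
Ω = [Ca²⁺][CO3²⁻]/Ksp = (8.66×10^-3)(4.067×10^-4) / 3.890×10^-7 = 9.05

Ω = 9.05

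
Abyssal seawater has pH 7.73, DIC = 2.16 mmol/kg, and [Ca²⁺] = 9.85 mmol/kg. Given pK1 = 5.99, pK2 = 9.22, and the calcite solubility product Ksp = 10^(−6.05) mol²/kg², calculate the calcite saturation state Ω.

α₂ = 1 / (1 + [H⁺]/K2 + [H⁺]²/(K1K2)) = 1 / (1 + 10^+1.49 + 10^-0.25)
   = 1 / (1 + 30.903 + 0.56234) = 1/32.465 = 0.03080
[CO3²⁻] = α₂ × DIC = 0.03080 × 2.16 = 0.06653 mmol/kg
Ksp = 10^(−6.05) = 8.913×10^-7
Ω = [Ca²⁺][CO3²⁻]/Ksp = (9.85×10^-3)(6.653×10^-5) / 8.913×10^-7 = 0.735

Ω = 0.735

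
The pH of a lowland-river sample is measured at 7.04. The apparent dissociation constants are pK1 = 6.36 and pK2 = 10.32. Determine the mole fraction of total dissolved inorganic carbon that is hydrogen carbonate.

α₁ = 0.827

α₁ = 1 / (1 + [H⁺]/K1 + K2/[H⁺]) = 1 / (1 + 10^-0.68 + 10^-3.28)
   = 1 / (1 + 0.20893 + 0.00052481) = 1/1.2095 = 0.8268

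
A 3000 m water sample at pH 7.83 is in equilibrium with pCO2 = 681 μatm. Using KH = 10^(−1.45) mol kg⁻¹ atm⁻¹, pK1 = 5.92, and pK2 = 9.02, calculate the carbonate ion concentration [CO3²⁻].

[CO2*] = KH · pCO2 = 10^(−1.45) × 681×10^-6 = 2.416×10^-5 mol/kg
α₀ = 1/(1 + K1/[H⁺] + K1K2/[H⁺]²) = 1/(1 + 10^+1.91 + 10^+0.72) = 0.01142
DIC = [CO2*]/α₀ = 2.416×10^-5 / 0.01142 = 2.115 mmol/kg
[CO3²⁻] = α₂·DIC; α₂ = 0.05996, so [CO3²⁻] = 0.05996 × 2.115 = 0.127 mmol/kg

[CO3²⁻] = 0.127 mmol/kg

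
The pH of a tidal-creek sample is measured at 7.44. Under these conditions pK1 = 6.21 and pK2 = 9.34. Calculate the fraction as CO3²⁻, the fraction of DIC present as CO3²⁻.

α₂ = 0.0117

α₂ = 1 / (1 + [H⁺]/K2 + [H⁺]²/(K1K2)) = 1 / (1 + 10^+1.90 + 10^+0.67)
   = 1 / (1 + 79.433 + 4.6774) = 1/85.110 = 0.01175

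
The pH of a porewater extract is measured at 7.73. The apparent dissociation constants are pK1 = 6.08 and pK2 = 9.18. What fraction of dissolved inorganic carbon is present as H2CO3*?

α₀ = 0.0212

α₀ = 1 / (1 + K1/[H⁺] + K1K2/[H⁺]²) = 1 / (1 + 10^+1.65 + 10^+0.20)
   = 1 / (1 + 44.668 + 1.5849) = 1/47.253 = 0.02116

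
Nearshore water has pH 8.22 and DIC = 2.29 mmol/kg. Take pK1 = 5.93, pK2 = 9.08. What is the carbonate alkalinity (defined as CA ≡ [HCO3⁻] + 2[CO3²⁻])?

CA = [HCO3⁻] + 2[CO3²⁻] = (α₁ + 2α₂)·DIC
At pH 8.22: [H⁺]/K1 = 10^-2.29 = 0.0051286, K2/[H⁺] = 10^-0.86 = 0.13804
α₁ = 1/(1 + 0.0051286 + 0.13804) = 1/1.1432 = 0.8748; α₂ = α₁·K2/[H⁺] = 0.1208
α₁ + 2α₂ = 1.1163
CA = 1.1163 × 2.29 = 2.56 mmol/kg

CA = 2.56 mmol/kg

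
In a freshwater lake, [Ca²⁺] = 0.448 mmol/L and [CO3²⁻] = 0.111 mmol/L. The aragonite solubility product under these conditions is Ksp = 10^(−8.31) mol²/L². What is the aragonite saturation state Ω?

Ω = 10.2

Ksp = 10^(−8.31) = 4.898×10^-9
Ω = [Ca²⁺][CO3²⁻]/Ksp = (0.448×10^-3)(0.111×10^-3) / 4.898×10^-9 = 10.2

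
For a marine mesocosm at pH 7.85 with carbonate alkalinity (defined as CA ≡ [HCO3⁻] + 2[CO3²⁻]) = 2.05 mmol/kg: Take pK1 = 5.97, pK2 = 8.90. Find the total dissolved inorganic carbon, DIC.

DIC = 1.92 mmol/kg

CA = [HCO3⁻] + 2[CO3²⁻] = (α₁ + 2α₂)·DIC
At pH 7.85: [H⁺]/K1 = 10^-1.88 = 0.013183, K2/[H⁺] = 10^-1.05 = 0.089125
α₁ = 1/(1 + 0.013183 + 0.089125) = 1/1.1023 = 0.9072; α₂ = α₁·K2/[H⁺] = 0.08085
α₁ + 2α₂ = 1.0689
DIC = CA / (α₁ + 2α₂) = 2.05 / 1.0689 = 1.92 mmol/kg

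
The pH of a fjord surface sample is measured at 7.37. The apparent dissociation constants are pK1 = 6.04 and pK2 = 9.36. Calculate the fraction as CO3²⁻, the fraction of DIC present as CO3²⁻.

α₂ = 1 / (1 + [H⁺]/K2 + [H⁺]²/(K1K2)) = 1 / (1 + 10^+1.99 + 10^+0.66)
   = 1 / (1 + 97.724 + 4.5709) = 1/103.29 = 0.009681

α₂ = 0.00968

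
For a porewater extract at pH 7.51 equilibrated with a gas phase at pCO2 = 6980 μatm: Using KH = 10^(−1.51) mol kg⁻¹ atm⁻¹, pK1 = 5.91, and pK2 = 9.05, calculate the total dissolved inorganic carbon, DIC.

[CO2*] = KH · pCO2 = 10^(−1.51) × 6980×10^-6 = 2.157×10^-4 mol/kg
α₀ = 1/(1 + K1/[H⁺] + K1K2/[H⁺]²) = 1/(1 + 10^+1.60 + 10^+0.06) = 0.02383
DIC = [CO2*]/α₀ = 2.157×10^-4 / 0.02383 = 9.05 mmol/kg

DIC = 9.05 mmol/kg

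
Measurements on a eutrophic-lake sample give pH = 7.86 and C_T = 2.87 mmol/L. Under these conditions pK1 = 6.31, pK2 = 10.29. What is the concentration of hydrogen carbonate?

α₁ = 1 / (1 + [H⁺]/K1 + K2/[H⁺]) = 1 / (1 + 10^-1.55 + 10^-2.43)
   = 1 / (1 + 0.028184 + 0.0037154) = 1/1.0319 = 0.9691
[HCO3⁻] = α₁ × DIC = 0.9691 × 2.87 = 2.78 mmol/L

[HCO3⁻] = 2.78 mmol/L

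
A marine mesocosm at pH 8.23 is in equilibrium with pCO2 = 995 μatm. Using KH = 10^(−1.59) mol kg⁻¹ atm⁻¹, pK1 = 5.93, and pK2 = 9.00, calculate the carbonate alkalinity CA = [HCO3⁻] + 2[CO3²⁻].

[CO2*] = KH · pCO2 = 10^(−1.59) × 995×10^-6 = 2.558×10^-5 mol/kg
α₀ = 1/(1 + K1/[H⁺] + K1K2/[H⁺]²) = 1/(1 + 10^+2.30 + 10^+1.53) = 0.004266
DIC = [CO2*]/α₀ = 2.558×10^-5 / 0.004266 = 5.995 mmol/kg
CA = (α₁ + 2α₂)·DIC = (0.8512 + 2×0.1446) × 5.995 = 6.84 mmol/kg

CA = 6.84 mmol/kg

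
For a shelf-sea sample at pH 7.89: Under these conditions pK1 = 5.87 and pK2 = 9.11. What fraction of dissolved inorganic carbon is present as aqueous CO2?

α₀ = 0.00893

α₀ = 1 / (1 + K1/[H⁺] + K1K2/[H⁺]²) = 1 / (1 + 10^+2.02 + 10^+0.80)
   = 1 / (1 + 104.71 + 6.3096) = 1/112.02 = 0.008927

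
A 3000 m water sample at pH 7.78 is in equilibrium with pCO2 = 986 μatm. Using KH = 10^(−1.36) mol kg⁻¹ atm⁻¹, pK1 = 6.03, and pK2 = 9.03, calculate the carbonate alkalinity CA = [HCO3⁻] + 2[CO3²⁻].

[CO2*] = KH · pCO2 = 10^(−1.36) × 986×10^-6 = 4.304×10^-5 mol/kg
α₀ = 1/(1 + K1/[H⁺] + K1K2/[H⁺]²) = 1/(1 + 10^+1.75 + 10^+0.50) = 0.01656
DIC = [CO2*]/α₀ = 4.304×10^-5 / 0.01656 = 2.599 mmol/kg
CA = (α₁ + 2α₂)·DIC = (0.9311 + 2×0.05236) × 2.599 = 2.69 mmol/kg

CA = 2.69 mmol/kg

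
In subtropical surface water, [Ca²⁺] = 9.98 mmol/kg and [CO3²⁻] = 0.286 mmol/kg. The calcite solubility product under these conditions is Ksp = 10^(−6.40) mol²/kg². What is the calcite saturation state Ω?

Ω = 7.17

Ksp = 10^(−6.40) = 3.981×10^-7
Ω = [Ca²⁺][CO3²⁻]/Ksp = (9.98×10^-3)(0.286×10^-3) / 3.981×10^-7 = 7.17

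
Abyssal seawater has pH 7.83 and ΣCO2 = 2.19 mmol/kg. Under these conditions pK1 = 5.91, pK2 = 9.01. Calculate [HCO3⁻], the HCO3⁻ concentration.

[HCO3⁻] = 2.03 mmol/kg

α₁ = 1 / (1 + [H⁺]/K1 + K2/[H⁺]) = 1 / (1 + 10^-1.92 + 10^-1.18)
   = 1 / (1 + 0.012023 + 0.066069) = 1/1.0781 = 0.9276
[HCO3⁻] = α₁ × DIC = 0.9276 × 2.19 = 2.03 mmol/kg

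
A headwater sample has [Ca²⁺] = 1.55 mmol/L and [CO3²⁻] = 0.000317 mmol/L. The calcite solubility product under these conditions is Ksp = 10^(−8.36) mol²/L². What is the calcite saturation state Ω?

Ksp = 10^(−8.36) = 4.365×10^-9
Ω = [Ca²⁺][CO3²⁻]/Ksp = (1.55×10^-3)(0.000317×10^-3) / 4.365×10^-9 = 0.113

Ω = 0.113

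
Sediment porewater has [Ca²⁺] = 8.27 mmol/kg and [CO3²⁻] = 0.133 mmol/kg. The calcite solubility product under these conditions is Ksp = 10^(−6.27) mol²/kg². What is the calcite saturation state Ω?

Ω = 2.05

Ksp = 10^(−6.27) = 5.370×10^-7
Ω = [Ca²⁺][CO3²⁻]/Ksp = (8.27×10^-3)(0.133×10^-3) / 5.370×10^-7 = 2.05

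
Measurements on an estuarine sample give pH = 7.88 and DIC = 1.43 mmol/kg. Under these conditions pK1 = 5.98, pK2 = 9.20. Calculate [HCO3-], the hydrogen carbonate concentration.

α₁ = 1 / (1 + [H⁺]/K1 + K2/[H⁺]) = 1 / (1 + 10^-1.90 + 10^-1.32)
   = 1 / (1 + 0.012589 + 0.047863) = 1/1.0605 = 0.9430
[HCO3⁻] = α₁ × DIC = 0.9430 × 1.43 = 1.35 mmol/kg

[HCO3⁻] = 1.35 mmol/kg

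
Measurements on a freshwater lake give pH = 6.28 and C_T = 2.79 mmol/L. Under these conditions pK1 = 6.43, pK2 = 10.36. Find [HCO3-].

α₁ = 1 / (1 + [H⁺]/K1 + K2/[H⁺]) = 1 / (1 + 10^+0.15 + 10^-4.08)
   = 1 / (1 + 1.4125 + 8.3176×10^-5) = 1/2.4126 = 0.4145
[HCO3⁻] = α₁ × DIC = 0.4145 × 2.79 = 1.16 mmol/L

[HCO3⁻] = 1.16 mmol/L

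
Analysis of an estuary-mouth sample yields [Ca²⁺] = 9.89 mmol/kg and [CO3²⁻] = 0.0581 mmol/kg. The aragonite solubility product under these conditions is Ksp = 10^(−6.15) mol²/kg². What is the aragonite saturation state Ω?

Ω = 0.812

Ksp = 10^(−6.15) = 7.079×10^-7
Ω = [Ca²⁺][CO3²⁻]/Ksp = (9.89×10^-3)(0.0581×10^-3) / 7.079×10^-7 = 0.812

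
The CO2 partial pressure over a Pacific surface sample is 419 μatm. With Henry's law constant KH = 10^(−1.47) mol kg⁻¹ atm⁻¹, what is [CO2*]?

KH = 10^(−1.47) = 3.388×10^-2 mol kg⁻¹ atm⁻¹
[CO2*] = KH · pCO2 = 3.388×10^-2 × 419×10^-6 atm = 1.42×10^-5 mol/kg

[CO2*] = 14.2 μmol/kg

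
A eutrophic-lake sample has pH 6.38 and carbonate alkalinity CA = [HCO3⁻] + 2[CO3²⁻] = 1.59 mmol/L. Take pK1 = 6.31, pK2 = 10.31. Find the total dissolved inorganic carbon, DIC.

CA = [HCO3⁻] + 2[CO3²⁻] = (α₁ + 2α₂)·DIC
At pH 6.38: [H⁺]/K1 = 10^-0.07 = 0.85114, K2/[H⁺] = 10^-3.93 = 0.00011749
α₁ = 1/(1 + 0.85114 + 0.00011749) = 1/1.8513 = 0.5402; α₂ = α₁·K2/[H⁺] = 6.346×10^-5
α₁ + 2α₂ = 0.5403
DIC = CA / (α₁ + 2α₂) = 1.59 / 0.5403 = 2.94 mmol/L

DIC = 2.94 mmol/L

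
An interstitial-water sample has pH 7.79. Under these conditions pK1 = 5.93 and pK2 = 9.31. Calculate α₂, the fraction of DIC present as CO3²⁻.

α₂ = 1 / (1 + [H⁺]/K2 + [H⁺]²/(K1K2)) = 1 / (1 + 10^+1.52 + 10^-0.34)
   = 1 / (1 + 33.113 + 0.45709) = 1/34.570 = 0.02893

α₂ = 0.0289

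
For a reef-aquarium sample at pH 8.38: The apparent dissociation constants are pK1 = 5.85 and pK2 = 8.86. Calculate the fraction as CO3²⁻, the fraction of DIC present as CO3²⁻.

α₂ = 1 / (1 + [H⁺]/K2 + [H⁺]²/(K1K2)) = 1 / (1 + 10^+0.48 + 10^-2.05)
   = 1 / (1 + 3.0200 + 0.0089125) = 1/4.0289 = 0.2482

α₂ = 0.248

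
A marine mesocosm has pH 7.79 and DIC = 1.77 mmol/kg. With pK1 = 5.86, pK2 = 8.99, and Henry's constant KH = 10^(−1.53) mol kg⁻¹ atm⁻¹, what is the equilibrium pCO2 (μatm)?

α₀ = 1 / (1 + K1/[H⁺] + K1K2/[H⁺]²) = 1 / (1 + 10^+1.93 + 10^+0.73)
   = 1 / (1 + 85.114 + 5.3703) = 1/91.484 = 0.01093
[CO2*] = α₀ × DIC = 0.01093 × 1.77 = 0.01935 mmol/kg = 19.35 μmol/kg
pCO2 = [CO2*]/KH = 1.935×10^-5 / 2.951×10^-2 = 656 μatm

pCO2 = 656 μatm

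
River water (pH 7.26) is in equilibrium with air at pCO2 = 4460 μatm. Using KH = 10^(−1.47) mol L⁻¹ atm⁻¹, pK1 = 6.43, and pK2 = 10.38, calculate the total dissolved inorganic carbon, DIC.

DIC = 1.17 mmol/L

[CO2*] = KH · pCO2 = 10^(−1.47) × 4460×10^-6 = 1.511×10^-4 mol/L
α₀ = 1/(1 + K1/[H⁺] + K1K2/[H⁺]²) = 1/(1 + 10^+0.83 + 10^-2.29) = 0.1288
DIC = [CO2*]/α₀ = 1.511×10^-4 / 0.1288 = 1.17 mmol/L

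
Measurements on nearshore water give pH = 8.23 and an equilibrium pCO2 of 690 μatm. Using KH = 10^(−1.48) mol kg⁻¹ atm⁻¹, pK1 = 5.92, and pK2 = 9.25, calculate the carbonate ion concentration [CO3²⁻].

[CO3²⁻] = 0.446 mmol/kg

[CO2*] = KH · pCO2 = 10^(−1.48) × 690×10^-6 = 2.285×10^-5 mol/kg
α₀ = 1/(1 + K1/[H⁺] + K1K2/[H⁺]²) = 1/(1 + 10^+2.31 + 10^+1.29) = 0.004451
DIC = [CO2*]/α₀ = 2.285×10^-5 / 0.004451 = 5.133 mmol/kg
[CO3²⁻] = α₂·DIC; α₂ = 0.08679, so [CO3²⁻] = 0.08679 × 5.133 = 0.446 mmol/kg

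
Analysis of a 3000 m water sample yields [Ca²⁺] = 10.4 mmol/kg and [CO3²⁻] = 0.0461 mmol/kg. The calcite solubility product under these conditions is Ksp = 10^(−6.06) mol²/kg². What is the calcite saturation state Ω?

Ksp = 10^(−6.06) = 8.710×10^-7
Ω = [Ca²⁺][CO3²⁻]/Ksp = (10.4×10^-3)(0.0461×10^-3) / 8.710×10^-7 = 0.550

Ω = 0.550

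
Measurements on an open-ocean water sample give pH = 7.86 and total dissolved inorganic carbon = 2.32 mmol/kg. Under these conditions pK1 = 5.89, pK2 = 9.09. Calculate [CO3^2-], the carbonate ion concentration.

α₂ = 1 / (1 + [H⁺]/K2 + [H⁺]²/(K1K2)) = 1 / (1 + 10^+1.23 + 10^-0.74)
   = 1 / (1 + 16.982 + 0.18197) = 1/18.164 = 0.05505
[CO3²⁻] = α₂ × DIC = 0.05505 × 2.32 = 0.128 mmol/kg

[CO3²⁻] = 0.128 mmol/kg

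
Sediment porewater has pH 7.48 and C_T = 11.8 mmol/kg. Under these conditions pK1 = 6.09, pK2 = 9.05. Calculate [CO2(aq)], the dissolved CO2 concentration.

α₀ = 1 / (1 + K1/[H⁺] + K1K2/[H⁺]²) = 1 / (1 + 10^+1.39 + 10^-0.18)
   = 1 / (1 + 24.547 + 0.66069) = 1/26.208 = 0.03816
[CO2*] = α₀ × DIC = 0.03816 × 11.8 = 0.450 mmol/kg

[CO2*] = 0.450 mmol/kg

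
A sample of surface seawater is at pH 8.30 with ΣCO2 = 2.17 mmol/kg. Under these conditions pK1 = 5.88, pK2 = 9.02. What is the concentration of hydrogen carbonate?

α₁ = 1 / (1 + [H⁺]/K1 + K2/[H⁺]) = 1 / (1 + 10^-2.42 + 10^-0.72)
   = 1 / (1 + 0.0038019 + 0.19055) = 1/1.1943 = 0.8373
[HCO3⁻] = α₁ × DIC = 0.8373 × 2.17 = 1.82 mmol/kg

[HCO3⁻] = 1.82 mmol/kg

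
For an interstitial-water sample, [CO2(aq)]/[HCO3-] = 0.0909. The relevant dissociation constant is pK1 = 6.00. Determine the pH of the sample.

pH = 7.04

From K1 = [H⁺][HCO3-]/[CO2(aq)]:  pH = pK1 − log₁₀([CO2(aq)]/[HCO3-])
log₁₀(0.0909) = -1.041
pH = 6.00 − (-1.041) = 7.04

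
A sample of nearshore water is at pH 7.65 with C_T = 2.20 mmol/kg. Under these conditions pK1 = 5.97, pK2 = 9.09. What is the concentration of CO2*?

[CO2*] = 0.0435 mmol/kg

α₀ = 1 / (1 + K1/[H⁺] + K1K2/[H⁺]²) = 1 / (1 + 10^+1.68 + 10^+0.24)
   = 1 / (1 + 47.863 + 1.7378) = 1/50.601 = 0.01976
[CO2*] = α₀ × DIC = 0.01976 × 2.20 = 0.0435 mmol/kg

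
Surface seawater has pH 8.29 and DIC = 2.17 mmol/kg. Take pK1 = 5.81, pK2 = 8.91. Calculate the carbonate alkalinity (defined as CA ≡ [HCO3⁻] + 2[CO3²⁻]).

CA = [HCO3⁻] + 2[CO3²⁻] = (α₁ + 2α₂)·DIC
At pH 8.29: [H⁺]/K1 = 10^-2.48 = 0.0033113, K2/[H⁺] = 10^-0.62 = 0.23988
α₁ = 1/(1 + 0.0033113 + 0.23988) = 1/1.2432 = 0.8044; α₂ = α₁·K2/[H⁺] = 0.1930
α₁ + 2α₂ = 1.1903
CA = 1.1903 × 2.17 = 2.58 mmol/kg

CA = 2.58 mmol/kg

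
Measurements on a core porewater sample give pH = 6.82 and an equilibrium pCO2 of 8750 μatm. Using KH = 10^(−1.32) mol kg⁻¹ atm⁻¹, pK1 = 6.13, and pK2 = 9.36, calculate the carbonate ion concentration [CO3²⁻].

[CO2*] = KH · pCO2 = 10^(−1.32) × 8750×10^-6 = 4.188×10^-4 mol/kg
α₀ = 1/(1 + K1/[H⁺] + K1K2/[H⁺]²) = 1/(1 + 10^+0.69 + 10^-1.85) = 0.1691
DIC = [CO2*]/α₀ = 4.188×10^-4 / 0.1691 = 2.476 mmol/kg
[CO3²⁻] = α₂·DIC; α₂ = 0.002389, so [CO3²⁻] = 0.002389 × 2.476 = 0.00592 mmol/kg = 5.92 μmol/kg

[CO3²⁻] = 5.92 μmol/kg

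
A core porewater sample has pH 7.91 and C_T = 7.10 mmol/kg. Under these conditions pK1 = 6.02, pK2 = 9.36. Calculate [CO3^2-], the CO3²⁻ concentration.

α₂ = 1 / (1 + [H⁺]/K2 + [H⁺]²/(K1K2)) = 1 / (1 + 10^+1.45 + 10^-0.44)
   = 1 / (1 + 28.184 + 0.36308) = 1/29.547 = 0.03384
[CO3²⁻] = α₂ × DIC = 0.03384 × 7.10 = 0.240 mmol/kg

[CO3²⁻] = 0.240 mmol/kg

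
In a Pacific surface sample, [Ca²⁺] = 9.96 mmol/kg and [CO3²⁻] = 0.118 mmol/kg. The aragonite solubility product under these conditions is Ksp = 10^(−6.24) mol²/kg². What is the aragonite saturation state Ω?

Ksp = 10^(−6.24) = 5.754×10^-7
Ω = [Ca²⁺][CO3²⁻]/Ksp = (9.96×10^-3)(0.118×10^-3) / 5.754×10^-7 = 2.04

Ω = 2.04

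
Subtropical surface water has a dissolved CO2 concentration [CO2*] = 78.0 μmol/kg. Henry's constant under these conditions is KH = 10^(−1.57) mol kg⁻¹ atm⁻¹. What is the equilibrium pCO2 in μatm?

pCO2 = 2900 μatm

KH = 10^(−1.57) = 2.692×10^-2 mol kg⁻¹ atm⁻¹
pCO2 = [CO2*]/KH = 78.0×10^-6 / 2.692×10^-2 = 2.90×10^-3 atm = 2900 μatm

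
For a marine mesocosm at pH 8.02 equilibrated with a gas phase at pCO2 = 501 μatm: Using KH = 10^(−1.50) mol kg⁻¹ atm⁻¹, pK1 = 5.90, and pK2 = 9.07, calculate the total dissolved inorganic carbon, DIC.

DIC = 2.29 mmol/kg

[CO2*] = KH · pCO2 = 10^(−1.50) × 501×10^-6 = 1.584×10^-5 mol/kg
α₀ = 1/(1 + K1/[H⁺] + K1K2/[H⁺]²) = 1/(1 + 10^+2.12 + 10^+1.07) = 0.006917
DIC = [CO2*]/α₀ = 1.584×10^-5 / 0.006917 = 2.29 mmol/kg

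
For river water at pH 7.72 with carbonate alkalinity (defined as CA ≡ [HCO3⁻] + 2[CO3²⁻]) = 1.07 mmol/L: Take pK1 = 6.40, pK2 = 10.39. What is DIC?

DIC = 1.12 mmol/L

CA = [HCO3⁻] + 2[CO3²⁻] = (α₁ + 2α₂)·DIC
At pH 7.72: [H⁺]/K1 = 10^-1.32 = 0.047863, K2/[H⁺] = 10^-2.67 = 0.0021380
α₁ = 1/(1 + 0.047863 + 0.0021380) = 1/1.0500 = 0.9524; α₂ = α₁·K2/[H⁺] = 0.002036
α₁ + 2α₂ = 0.9565
DIC = CA / (α₁ + 2α₂) = 1.07 / 0.9565 = 1.12 mmol/L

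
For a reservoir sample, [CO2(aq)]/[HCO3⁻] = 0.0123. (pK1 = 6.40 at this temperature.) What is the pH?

From K1 = [H⁺][HCO3⁻]/[CO2(aq)]:  pH = pK1 − log₁₀([CO2(aq)]/[HCO3⁻])
log₁₀(0.0123) = -1.910
pH = 6.40 − (-1.910) = 8.31

pH = 8.31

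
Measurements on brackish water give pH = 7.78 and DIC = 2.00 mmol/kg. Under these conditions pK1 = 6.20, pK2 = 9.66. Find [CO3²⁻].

[CO3²⁻] = 0.0254 mmol/kg

α₂ = 1 / (1 + [H⁺]/K2 + [H⁺]²/(K1K2)) = 1 / (1 + 10^+1.88 + 10^+0.30)
   = 1 / (1 + 75.858 + 1.9953) = 1/78.853 = 0.01268
[CO3²⁻] = α₂ × DIC = 0.01268 × 2.00 = 0.0254 mmol/kg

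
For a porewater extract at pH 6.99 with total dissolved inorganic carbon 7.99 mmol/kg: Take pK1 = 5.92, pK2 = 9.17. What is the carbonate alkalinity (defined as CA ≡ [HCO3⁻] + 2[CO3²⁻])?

CA = [HCO3⁻] + 2[CO3²⁻] = (α₁ + 2α₂)·DIC
At pH 6.99: [H⁺]/K1 = 10^-1.07 = 0.085114, K2/[H⁺] = 10^-2.18 = 0.0066069
α₁ = 1/(1 + 0.085114 + 0.0066069) = 1/1.0917 = 0.9160; α₂ = α₁·K2/[H⁺] = 0.006052
α₁ + 2α₂ = 0.9281
CA = 0.9281 × 7.99 = 7.42 mmol/kg

CA = 7.42 mmol/kg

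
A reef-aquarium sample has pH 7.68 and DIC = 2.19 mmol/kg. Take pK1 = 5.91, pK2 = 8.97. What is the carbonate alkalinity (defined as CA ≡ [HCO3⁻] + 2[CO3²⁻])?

CA = [HCO3⁻] + 2[CO3²⁻] = (α₁ + 2α₂)·DIC
At pH 7.68: [H⁺]/K1 = 10^-1.77 = 0.016982, K2/[H⁺] = 10^-1.29 = 0.051286
α₁ = 1/(1 + 0.016982 + 0.051286) = 1/1.0683 = 0.9361; α₂ = α₁·K2/[H⁺] = 0.04801
α₁ + 2α₂ = 1.0321
CA = 1.0321 × 2.19 = 2.26 mmol/kg

CA = 2.26 mmol/kg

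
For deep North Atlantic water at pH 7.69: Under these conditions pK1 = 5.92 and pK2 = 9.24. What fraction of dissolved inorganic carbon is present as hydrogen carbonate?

α₁ = 1 / (1 + [H⁺]/K1 + K2/[H⁺]) = 1 / (1 + 10^-1.77 + 10^-1.55)
   = 1 / (1 + 0.016982 + 0.028184) = 1/1.0452 = 0.9568

α₁ = 0.957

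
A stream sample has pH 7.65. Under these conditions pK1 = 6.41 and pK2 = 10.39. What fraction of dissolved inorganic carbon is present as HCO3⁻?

α₁ = 0.944

α₁ = 1 / (1 + [H⁺]/K1 + K2/[H⁺]) = 1 / (1 + 10^-1.24 + 10^-2.74)
   = 1 / (1 + 0.057544 + 0.0018197) = 1/1.0594 = 0.9440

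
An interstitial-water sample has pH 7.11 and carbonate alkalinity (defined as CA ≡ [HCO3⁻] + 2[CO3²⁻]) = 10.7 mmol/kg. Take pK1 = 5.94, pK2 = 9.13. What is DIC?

CA = [HCO3⁻] + 2[CO3²⁻] = (α₁ + 2α₂)·DIC
At pH 7.11: [H⁺]/K1 = 10^-1.17 = 0.067608, K2/[H⁺] = 10^-2.02 = 0.0095499
α₁ = 1/(1 + 0.067608 + 0.0095499) = 1/1.0772 = 0.9284; α₂ = α₁·K2/[H⁺] = 0.008866
α₁ + 2α₂ = 0.9461
DIC = CA / (α₁ + 2α₂) = 10.7 / 0.9461 = 11.3 mmol/kg

DIC = 11.3 mmol/kg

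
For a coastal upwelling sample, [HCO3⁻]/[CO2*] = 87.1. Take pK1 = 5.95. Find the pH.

pH = 7.89

From K1 = [H⁺][HCO3⁻]/[CO2*]:  pH = pK1 + log₁₀([HCO3⁻]/[CO2*])
log₁₀(87.1) = +1.940
pH = 5.95 + (+1.940) = 7.89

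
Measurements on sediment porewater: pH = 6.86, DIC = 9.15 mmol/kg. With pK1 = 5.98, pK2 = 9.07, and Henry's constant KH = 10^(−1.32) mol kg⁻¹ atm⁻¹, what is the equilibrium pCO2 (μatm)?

α₀ = 1 / (1 + K1/[H⁺] + K1K2/[H⁺]²) = 1 / (1 + 10^+0.88 + 10^-1.33)
   = 1 / (1 + 7.5858 + 0.046774) = 1/8.6325 = 0.1158
[CO2*] = α₀ × DIC = 0.1158 × 9.15 = 1.060 mmol/kg
pCO2 = [CO2*]/KH = 1.060×10^-3 / 4.786×10^-2 = 2.21×10^4 μatm

pCO2 = 2.21×10^4 μatm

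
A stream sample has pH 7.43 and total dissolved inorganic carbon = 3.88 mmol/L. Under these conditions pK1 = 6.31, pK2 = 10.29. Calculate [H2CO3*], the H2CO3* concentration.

α₀ = 1 / (1 + K1/[H⁺] + K1K2/[H⁺]²) = 1 / (1 + 10^+1.12 + 10^-1.74)
   = 1 / (1 + 13.183 + 0.018197) = 1/14.201 = 0.07042
[CO2*] = α₀ × DIC = 0.07042 × 3.88 = 0.273 mmol/L

[CO2*] = 0.273 mmol/L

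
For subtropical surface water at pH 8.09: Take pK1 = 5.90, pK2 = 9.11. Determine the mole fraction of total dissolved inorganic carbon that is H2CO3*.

α₀ = 1 / (1 + K1/[H⁺] + K1K2/[H⁺]²) = 1 / (1 + 10^+2.19 + 10^+1.17)
   = 1 / (1 + 154.88 + 14.791) = 1/170.67 = 0.005859

α₀ = 0.00586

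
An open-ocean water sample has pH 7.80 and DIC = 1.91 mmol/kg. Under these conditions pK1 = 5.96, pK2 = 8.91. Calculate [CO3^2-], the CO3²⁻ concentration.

α₂ = 1 / (1 + [H⁺]/K2 + [H⁺]²/(K1K2)) = 1 / (1 + 10^+1.11 + 10^-0.73)
   = 1 / (1 + 12.882 + 0.18621) = 1/14.069 = 0.07108
[CO3²⁻] = α₂ × DIC = 0.07108 × 1.91 = 0.136 mmol/kg

[CO3²⁻] = 0.136 mmol/kg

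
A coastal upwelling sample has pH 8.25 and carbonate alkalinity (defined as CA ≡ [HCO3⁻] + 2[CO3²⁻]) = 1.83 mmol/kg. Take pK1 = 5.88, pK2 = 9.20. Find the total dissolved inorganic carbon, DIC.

CA = [HCO3⁻] + 2[CO3²⁻] = (α₁ + 2α₂)·DIC
At pH 8.25: [H⁺]/K1 = 10^-2.37 = 0.0042658, K2/[H⁺] = 10^-0.95 = 0.11220
α₁ = 1/(1 + 0.0042658 + 0.11220) = 1/1.1165 = 0.8957; α₂ = α₁·K2/[H⁺] = 0.1005
α₁ + 2α₂ = 1.0967
DIC = CA / (α₁ + 2α₂) = 1.83 / 1.0967 = 1.67 mmol/kg

DIC = 1.67 mmol/kg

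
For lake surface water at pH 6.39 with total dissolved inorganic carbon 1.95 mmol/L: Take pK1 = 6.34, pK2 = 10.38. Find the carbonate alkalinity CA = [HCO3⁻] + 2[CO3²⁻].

CA = 1.03 mmol/L

CA = [HCO3⁻] + 2[CO3²⁻] = (α₁ + 2α₂)·DIC
At pH 6.39: [H⁺]/K1 = 10^-0.05 = 0.89125, K2/[H⁺] = 10^-3.99 = 0.00010233
α₁ = 1/(1 + 0.89125 + 0.00010233) = 1/1.8914 = 0.5287; α₂ = α₁·K2/[H⁺] = 5.410×10^-5
α₁ + 2α₂ = 0.5288
CA = 0.5288 × 1.95 = 1.03 mmol/L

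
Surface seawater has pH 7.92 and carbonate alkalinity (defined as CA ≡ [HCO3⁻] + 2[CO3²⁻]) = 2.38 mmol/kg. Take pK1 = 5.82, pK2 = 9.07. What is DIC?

CA = [HCO3⁻] + 2[CO3²⁻] = (α₁ + 2α₂)·DIC
At pH 7.92: [H⁺]/K1 = 10^-2.10 = 0.0079433, K2/[H⁺] = 10^-1.15 = 0.070795
α₁ = 1/(1 + 0.0079433 + 0.070795) = 1/1.0787 = 0.9270; α₂ = α₁·K2/[H⁺] = 0.06563
α₁ + 2α₂ = 1.0583
DIC = CA / (α₁ + 2α₂) = 2.38 / 1.0583 = 2.25 mmol/kg

DIC = 2.25 mmol/kg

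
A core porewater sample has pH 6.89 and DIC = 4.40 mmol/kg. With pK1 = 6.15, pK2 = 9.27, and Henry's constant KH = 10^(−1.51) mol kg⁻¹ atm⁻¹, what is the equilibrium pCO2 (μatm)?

α₀ = 1 / (1 + K1/[H⁺] + K1K2/[H⁺]²) = 1 / (1 + 10^+0.74 + 10^-1.64)
   = 1 / (1 + 5.4954 + 0.022909) = 1/6.5183 = 0.1534
[CO2*] = α₀ × DIC = 0.1534 × 4.40 = 0.6750 mmol/kg
pCO2 = [CO2*]/KH = 6.750×10^-4 / 3.090×10^-2 = 2.18×10^4 μatm

pCO2 = 2.18×10^4 μatm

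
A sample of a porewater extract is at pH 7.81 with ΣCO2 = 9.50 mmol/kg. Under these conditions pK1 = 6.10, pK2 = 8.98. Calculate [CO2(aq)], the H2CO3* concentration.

[CO2*] = 0.170 mmol/kg

α₀ = 1 / (1 + K1/[H⁺] + K1K2/[H⁺]²) = 1 / (1 + 10^+1.71 + 10^+0.54)
   = 1 / (1 + 51.286 + 3.4674) = 1/55.754 = 0.01794
[CO2*] = α₀ × DIC = 0.01794 × 9.50 = 0.170 mmol/kg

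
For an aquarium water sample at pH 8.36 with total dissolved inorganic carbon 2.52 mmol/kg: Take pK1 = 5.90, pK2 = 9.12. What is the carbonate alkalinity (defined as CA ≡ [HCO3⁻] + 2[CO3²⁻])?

CA = [HCO3⁻] + 2[CO3²⁻] = (α₁ + 2α₂)·DIC
At pH 8.36: [H⁺]/K1 = 10^-2.46 = 0.0034674, K2/[H⁺] = 10^-0.76 = 0.17378
α₁ = 1/(1 + 0.0034674 + 0.17378) = 1/1.1772 = 0.8494; α₂ = α₁·K2/[H⁺] = 0.1476
α₁ + 2α₂ = 1.1447
CA = 1.1447 × 2.52 = 2.88 mmol/kg

CA = 2.88 mmol/kg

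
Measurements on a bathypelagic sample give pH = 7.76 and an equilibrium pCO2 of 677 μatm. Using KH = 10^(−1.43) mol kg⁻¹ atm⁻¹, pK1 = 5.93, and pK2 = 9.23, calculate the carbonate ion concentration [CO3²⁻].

[CO3²⁻] = 0.0576 mmol/kg

[CO2*] = KH · pCO2 = 10^(−1.43) × 677×10^-6 = 2.515×10^-5 mol/kg
α₀ = 1/(1 + K1/[H⁺] + K1K2/[H⁺]²) = 1/(1 + 10^+1.83 + 10^+0.36) = 0.01410
DIC = [CO2*]/α₀ = 2.515×10^-5 / 0.01410 = 1.783 mmol/kg
[CO3²⁻] = α₂·DIC; α₂ = 0.03231, so [CO3²⁻] = 0.03231 × 1.783 = 0.0576 mmol/kg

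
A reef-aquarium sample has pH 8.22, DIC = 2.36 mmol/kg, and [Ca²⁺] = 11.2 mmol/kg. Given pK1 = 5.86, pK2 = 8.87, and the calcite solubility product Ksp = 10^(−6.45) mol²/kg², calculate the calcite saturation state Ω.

α₂ = 1 / (1 + [H⁺]/K2 + [H⁺]²/(K1K2)) = 1 / (1 + 10^+0.65 + 10^-1.71)
   = 1 / (1 + 4.4668 + 0.019498) = 1/5.4863 = 0.1823
[CO3²⁻] = α₂ × DIC = 0.1823 × 2.36 = 0.4302 mmol/kg
Ksp = 10^(−6.45) = 3.548×10^-7
Ω = [Ca²⁺][CO3²⁻]/Ksp = (11.2×10^-3)(4.302×10^-4) / 3.548×10^-7 = 13.6

Ω = 13.6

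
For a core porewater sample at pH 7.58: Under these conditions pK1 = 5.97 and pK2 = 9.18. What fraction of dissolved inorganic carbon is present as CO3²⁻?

α₂ = 0.0239

α₂ = 1 / (1 + [H⁺]/K2 + [H⁺]²/(K1K2)) = 1 / (1 + 10^+1.60 + 10^-0.01)
   = 1 / (1 + 39.811 + 0.97724) = 1/41.788 = 0.02393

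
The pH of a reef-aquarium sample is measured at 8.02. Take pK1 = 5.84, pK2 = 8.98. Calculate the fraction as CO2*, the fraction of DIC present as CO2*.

α₀ = 0.00592

α₀ = 1 / (1 + K1/[H⁺] + K1K2/[H⁺]²) = 1 / (1 + 10^+2.18 + 10^+1.22)
   = 1 / (1 + 151.36 + 16.596) = 1/168.95 = 0.005919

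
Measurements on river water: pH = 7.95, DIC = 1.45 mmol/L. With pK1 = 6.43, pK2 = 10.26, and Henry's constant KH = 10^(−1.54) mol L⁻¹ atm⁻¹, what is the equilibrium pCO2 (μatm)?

pCO2 = 1470 μatm

α₀ = 1 / (1 + K1/[H⁺] + K1K2/[H⁺]²) = 1 / (1 + 10^+1.52 + 10^-0.79)
   = 1 / (1 + 33.113 + 0.16218) = 1/34.275 = 0.02918
[CO2*] = α₀ × DIC = 0.02918 × 1.45 = 0.04230 mmol/L
pCO2 = [CO2*]/KH = 4.230×10^-5 / 2.884×10^-2 = 1470 μatm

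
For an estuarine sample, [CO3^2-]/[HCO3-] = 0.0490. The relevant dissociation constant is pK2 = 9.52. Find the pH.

From K2 = [H⁺][CO3^2-]/[HCO3-]:  pH = pK2 + log₁₀([CO3^2-]/[HCO3-])
log₁₀(0.0490) = -1.310
pH = 9.52 + (-1.310) = 8.21

pH = 8.21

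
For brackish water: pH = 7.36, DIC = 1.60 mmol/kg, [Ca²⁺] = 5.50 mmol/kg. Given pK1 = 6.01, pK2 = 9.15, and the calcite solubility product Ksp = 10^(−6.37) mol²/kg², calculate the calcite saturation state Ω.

Ω = 0.315

α₂ = 1 / (1 + [H⁺]/K2 + [H⁺]²/(K1K2)) = 1 / (1 + 10^+1.79 + 10^+0.44)
   = 1 / (1 + 61.660 + 2.7542) = 1/65.414 = 0.01529
[CO3²⁻] = α₂ × DIC = 0.01529 × 1.60 = 0.02446 mmol/kg
Ksp = 10^(−6.37) = 4.266×10^-7
Ω = [Ca²⁺][CO3²⁻]/Ksp = (5.50×10^-3)(2.446×10^-5) / 4.266×10^-7 = 0.315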